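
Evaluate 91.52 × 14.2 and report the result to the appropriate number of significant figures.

91.52 × 14.2 = 1299.584
Multiplication/division keeps the fewest significant figures: 91.52 → 4 s.f., 14.2 → 3 s.f.; limit is 3.
Rounded to 3 significant figures: 1.30 × 10³.

1.30 × 10³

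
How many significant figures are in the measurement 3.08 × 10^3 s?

3.08 × 10^3: in scientific notation every digit of the coefficient is significant.

3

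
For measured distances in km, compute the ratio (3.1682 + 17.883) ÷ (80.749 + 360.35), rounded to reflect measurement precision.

3.1682 + 17.883 = 21.0512, limited to 3 d.p. → 5 s.f.; 80.749 + 360.35 = 441.099, limited to 2 d.p. → 5 s.f.
Carrying full precision, 21.0512 ÷ 441.099 = 0.0477244337439…; keep min(5, 5) = 5 s.f.
Rounded to 5 significant figures: 0.047724.

0.047724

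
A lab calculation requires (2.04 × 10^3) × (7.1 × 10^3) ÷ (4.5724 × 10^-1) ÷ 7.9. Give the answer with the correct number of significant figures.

(2.04 × 10^3) × (7.1 × 10^3) ÷ (4.5724 × 10^-1) ÷ 7.9 = 4009749.19412…
Multiplication/division keeps the fewest significant figures: 2.04 × 10^3 → 3 s.f., 7.1 × 10^3 → 2 s.f., 4.5724 × 10^-1 → 5 s.f., 7.9 → 2 s.f.; limit is 2.
Rounded to 2 significant figures: 4.0 × 10^6.

4.0 × 10^6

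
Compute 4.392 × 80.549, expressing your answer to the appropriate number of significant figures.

353.8

4.392 × 80.549 = 353.771208
Multiplication/division keeps the fewest significant figures: 4.392 → 4 s.f., 80.549 → 5 s.f.; limit is 4.
Rounded to 4 significant figures: 353.8.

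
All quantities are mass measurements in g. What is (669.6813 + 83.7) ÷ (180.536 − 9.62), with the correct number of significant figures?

669.6813 + 83.7 = 753.3813, limited to 1 d.p. → 4 s.f.; 180.536 − 9.62 = 170.916, limited to 2 d.p. → 5 s.f.
Carrying full precision, 753.3813 ÷ 170.916 = 4.40790388261…; keep min(4, 5) = 4 s.f.
Rounded to 4 significant figures: 4.408.

4.408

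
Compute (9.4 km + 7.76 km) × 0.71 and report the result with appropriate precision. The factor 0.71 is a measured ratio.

9.4 km + 7.76 km = 17.16 km; the sum is limited to 1 decimal place (3 s.f.).
Carrying full precision, 17.16 × 0.71 = 12.1836 km; 0.71 has 2 s.f., so the result keeps min(3, 2) = 2 s.f.
Rounded to 2 significant figures: 12 km.

12 km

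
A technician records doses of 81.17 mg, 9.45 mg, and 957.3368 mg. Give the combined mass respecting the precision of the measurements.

81.17 mg + 9.45 mg + 957.3368 mg = 1047.9568 mg.
Addition/subtraction keeps the fewest decimal places: 81.17 → 2 decimal places, 9.45 → 2 decimal places, 957.3368 → 4 decimal places; limit is 2.
Rounded to 2 decimal places: 1047.96 mg.

1047.96 mg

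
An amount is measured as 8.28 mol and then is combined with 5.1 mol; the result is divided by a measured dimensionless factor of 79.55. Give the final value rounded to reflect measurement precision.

8.28 mol + 5.1 mol = 13.38 mol; the sum is limited to 1 decimal place (3 s.f.).
Carrying full precision, 13.38 ÷ 79.55 = 0.16819610308… mol; 79.55 has 4 s.f., so the result keeps min(3, 4) = 3 s.f.
Rounded to 3 significant figures: 0.168 mol.

0.168 mol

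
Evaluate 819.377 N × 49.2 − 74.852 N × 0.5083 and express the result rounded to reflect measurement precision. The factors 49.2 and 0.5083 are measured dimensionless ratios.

819.377 × 49.2 = 40313.3484 → 4.03 × 10⁴ N (3 s.f., last digit at the 10^2 place).
74.852 × 0.5083 = 38.0472716 → 38.05 N (4 s.f., last digit at the 10^-2 place).
Difference: 40275.3011284 N; keep the coarser place, 10^2.
Result: 4.03 × 10⁴ N.

4.03 × 10⁴ N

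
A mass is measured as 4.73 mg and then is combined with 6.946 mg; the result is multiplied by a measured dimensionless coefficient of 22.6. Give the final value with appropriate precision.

264 mg

4.73 mg + 6.946 mg = 11.676 mg; the sum is limited to 2 decimal places (4 s.f.).
Carrying full precision, 11.676 × 22.6 = 263.8776 mg; 22.6 has 3 s.f., so the result keeps min(4, 3) = 3 s.f.
Rounded to 3 significant figures: 264 mg.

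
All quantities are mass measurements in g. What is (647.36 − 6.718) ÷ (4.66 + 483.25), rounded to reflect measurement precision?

1.3130

647.36 − 6.718 = 640.642, limited to 2 d.p. → 5 s.f.; 4.66 + 483.25 = 487.91, limited to 2 d.p. → 5 s.f.
Carrying full precision, 640.642 ÷ 487.91 = 1.31303314136…; keep min(5, 5) = 5 s.f.
Rounded to 5 significant figures: 1.3130.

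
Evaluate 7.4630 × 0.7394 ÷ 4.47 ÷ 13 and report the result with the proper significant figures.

0.095

7.4630 × 0.7394 ÷ 4.47 ÷ 13 = 0.0949602856651…
Multiplication/division keeps the fewest significant figures: 7.4630 → 5 s.f., 0.7394 → 4 s.f., 4.47 → 3 s.f., 13 → 2 s.f.; limit is 2.
Rounded to 2 significant figures: 0.095.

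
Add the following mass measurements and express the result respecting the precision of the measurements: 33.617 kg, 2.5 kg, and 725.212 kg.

761.3 kg

33.617 kg + 2.5 kg + 725.212 kg = 761.329 kg.
Addition/subtraction keeps the fewest decimal places: 33.617 → 3 decimal places, 2.5 → 1 decimal place, 725.212 → 3 decimal places; limit is 1.
Rounded to 1 decimal place: 761.3 kg.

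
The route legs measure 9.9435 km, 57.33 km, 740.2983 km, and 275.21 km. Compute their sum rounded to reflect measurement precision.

1.08278 × 10^3 km

9.9435 km + 57.33 km + 740.2983 km + 275.21 km = 1082.7818 km.
Addition/subtraction keeps the fewest decimal places: 9.9435 → 4 decimal places, 57.33 → 2 decimal places, 740.2983 → 4 decimal places, 275.21 → 2 decimal places; limit is 2.
Rounded to 2 decimal places: 1.08278 × 10^3 km.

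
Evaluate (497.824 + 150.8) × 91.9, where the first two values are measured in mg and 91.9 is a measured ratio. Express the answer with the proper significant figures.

5.96 × 10⁴ mg

497.824 mg + 150.8 mg = 648.624 mg; the sum is limited to 1 decimal place (4 s.f.).
Carrying full precision, 648.624 × 91.9 = 59608.5456 mg; 91.9 has 3 s.f., so the result keeps min(4, 3) = 3 s.f.
Rounded to 3 significant figures: 5.96 × 10⁴ mg.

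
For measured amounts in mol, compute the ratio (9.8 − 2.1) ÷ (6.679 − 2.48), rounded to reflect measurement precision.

9.8 − 2.1 = 7.7, limited to 1 d.p. → 2 s.f.; 6.679 − 2.48 = 4.199, limited to 2 d.p. → 3 s.f.
Carrying full precision, 7.7 ÷ 4.199 = 1.83376994523…; keep min(2, 3) = 2 s.f.
Rounded to 2 significant figures: 1.8.

1.8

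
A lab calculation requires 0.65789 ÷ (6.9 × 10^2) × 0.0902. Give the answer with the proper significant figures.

0.65789 ÷ (6.9 × 10^2) × 0.0902 = 0.0000860024318841…
Multiplication/division keeps the fewest significant figures: 0.65789 → 5 s.f., 6.9 × 10^2 → 2 s.f., 0.0902 → 3 s.f.; limit is 2.
Rounded to 2 significant figures: 8.6 × 10^-5.

8.6 × 10^-5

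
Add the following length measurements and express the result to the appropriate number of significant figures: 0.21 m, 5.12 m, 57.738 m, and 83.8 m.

0.21 m + 5.12 m + 57.738 m + 83.8 m = 146.868 m.
Addition/subtraction keeps the fewest decimal places: 0.21 → 2 decimal places, 5.12 → 2 decimal places, 57.738 → 3 decimal places, 83.8 → 1 decimal place; limit is 1.
Rounded to 1 decimal place: 146.9 m.

146.9 m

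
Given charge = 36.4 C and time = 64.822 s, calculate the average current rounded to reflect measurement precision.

average current = 36.4 C ÷ 64.822 s = 0.561537749529… A.
36.4 has 3 significant figures; 64.822 has 5.
Division/multiplication keeps the fewest: 3 significant figures.
Rounded: 0.562 A.

0.562 A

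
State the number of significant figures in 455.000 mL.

455.000: trailing zeros after a decimal point are significant.

6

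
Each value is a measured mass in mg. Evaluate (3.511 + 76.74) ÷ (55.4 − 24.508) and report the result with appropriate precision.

3.511 + 76.74 = 80.251, limited to 2 d.p. → 4 s.f.; 55.4 − 24.508 = 30.892, limited to 1 d.p. → 3 s.f.
Carrying full precision, 80.251 ÷ 30.892 = 2.59779230869…; keep min(4, 3) = 3 s.f.
Rounded to 3 significant figures: 2.60.

2.60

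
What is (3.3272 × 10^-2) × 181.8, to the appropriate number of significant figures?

(3.3272 × 10^-2) × 181.8 = 6.0488496
Multiplication/division keeps the fewest significant figures: 3.3272 × 10^-2 → 5 s.f., 181.8 → 4 s.f.; limit is 4.
Rounded to 4 significant figures: 6.049.

6.049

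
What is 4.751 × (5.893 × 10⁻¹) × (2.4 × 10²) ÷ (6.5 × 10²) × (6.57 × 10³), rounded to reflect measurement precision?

6.8 × 10³

4.751 × (5.893 × 10⁻¹) × (2.4 × 10²) ÷ (6.5 × 10²) × (6.57 × 10³) = 6791.79745883…
Multiplication/division keeps the fewest significant figures: 4.751 → 4 s.f., 5.893 × 10⁻¹ → 4 s.f., 2.4 × 10² → 2 s.f., 6.5 × 10² → 2 s.f., 6.57 × 10³ → 3 s.f.; limit is 2.
Rounded to 2 significant figures: 6.8 × 10³.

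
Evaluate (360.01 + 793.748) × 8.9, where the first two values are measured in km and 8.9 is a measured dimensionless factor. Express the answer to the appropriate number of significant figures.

360.01 km + 793.748 km = 1153.758 km; the sum is limited to 2 decimal places (6 s.f.).
Carrying full precision, 1153.758 × 8.9 = 10268.4462 km; 8.9 has 2 s.f., so the result keeps min(6, 2) = 2 s.f.
Rounded to 2 significant figures: 1.0 × 10⁴ km.

1.0 × 10⁴ km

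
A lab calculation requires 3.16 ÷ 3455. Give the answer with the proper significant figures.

3.16 ÷ 3455 = 0.000914616497829…
Multiplication/division keeps the fewest significant figures: 3.16 → 3 s.f., 3455 → 4 s.f.; limit is 3.
Rounded to 3 significant figures: 9.15 × 10⁻⁴.

9.15 × 10⁻⁴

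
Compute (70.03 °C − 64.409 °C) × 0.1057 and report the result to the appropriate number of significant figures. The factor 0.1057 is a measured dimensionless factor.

5.94 × 10^-1 °C

70.03 °C − 64.409 °C = 5.621 °C; the difference is limited to 2 decimal places (3 s.f.).
Carrying full precision, 5.621 × 0.1057 = 0.5941397 °C; 0.1057 has 4 s.f., so the result keeps min(3, 4) = 3 s.f.
Rounded to 3 significant figures: 5.94 × 10^-1 °C.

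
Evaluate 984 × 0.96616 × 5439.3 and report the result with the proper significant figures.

5.17 × 10^6

984 × 0.96616 × 5439.3 = 5171150.34259…
Multiplication/division keeps the fewest significant figures: 984 → 3 s.f., 0.96616 → 5 s.f., 5439.3 → 5 s.f.; limit is 3.
Rounded to 3 significant figures: 5.17 × 10^6.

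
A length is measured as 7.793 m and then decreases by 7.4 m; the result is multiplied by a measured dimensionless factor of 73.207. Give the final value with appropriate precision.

7.793 m − 7.4 m = 0.393 m; the difference is limited to 1 decimal place (1 s.f.).
Carrying full precision, 0.393 × 73.207 = 28.770351 m; 73.207 has 5 s.f., so the result keeps min(1, 5) = 1 s.f.
Rounded to 1 significant figure: 3 × 10¹ m.

3 × 10¹ m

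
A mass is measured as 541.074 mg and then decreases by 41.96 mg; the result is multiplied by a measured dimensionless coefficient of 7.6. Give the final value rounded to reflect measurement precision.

541.074 mg − 41.96 mg = 499.114 mg; the difference is limited to 2 decimal places (5 s.f.).
Carrying full precision, 499.114 × 7.6 = 3793.2664 mg; 7.6 has 2 s.f., so the result keeps min(5, 2) = 2 s.f.
Rounded to 2 significant figures: 3.8 × 10³ mg.

3.8 × 10³ mg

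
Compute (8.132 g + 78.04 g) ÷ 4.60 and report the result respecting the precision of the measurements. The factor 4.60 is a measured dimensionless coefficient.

18.7 g

8.132 g + 78.04 g = 86.172 g; the sum is limited to 2 decimal places (4 s.f.).
Carrying full precision, 86.172 ÷ 4.60 = 18.7330434783… g; 4.60 has 3 s.f., so the result keeps min(4, 3) = 3 s.f.
Rounded to 3 significant figures: 18.7 g.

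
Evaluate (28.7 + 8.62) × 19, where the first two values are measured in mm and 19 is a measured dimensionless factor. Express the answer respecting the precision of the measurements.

7.1 × 10^2 mm

28.7 mm + 8.62 mm = 37.32 mm; the sum is limited to 1 decimal place (3 s.f.).
Carrying full precision, 37.32 × 19 = 709.08 mm; 19 has 2 s.f., so the result keeps min(3, 2) = 2 s.f.
Rounded to 2 significant figures: 7.1 × 10^2 mm.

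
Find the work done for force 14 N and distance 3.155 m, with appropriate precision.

44 J

work done = 14 N × 3.155 m = 44.17 J.
14 has 2 significant figures; 3.155 has 4.
Division/multiplication keeps the fewest: 2 significant figures.
Rounded: 44 J.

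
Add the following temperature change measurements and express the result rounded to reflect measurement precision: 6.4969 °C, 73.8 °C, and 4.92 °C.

85.2 °C

6.4969 °C + 73.8 °C + 4.92 °C = 85.2169 °C.
Addition/subtraction keeps the fewest decimal places: 6.4969 → 4 decimal places, 73.8 → 1 decimal place, 4.92 → 2 decimal places; limit is 1.
Rounded to 1 decimal place: 85.2 °C.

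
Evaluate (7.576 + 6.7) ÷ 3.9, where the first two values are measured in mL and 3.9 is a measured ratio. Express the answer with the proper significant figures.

3.7 mL

7.576 mL + 6.7 mL = 14.276 mL; the sum is limited to 1 decimal place (3 s.f.).
Carrying full precision, 14.276 ÷ 3.9 = 3.66051282051… mL; 3.9 has 2 s.f., so the result keeps min(3, 2) = 2 s.f.
Rounded to 2 significant figures: 3.7 mL.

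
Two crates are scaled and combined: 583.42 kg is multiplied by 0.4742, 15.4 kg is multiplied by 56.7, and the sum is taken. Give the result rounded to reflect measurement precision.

1.150 × 10^3 kg

583.42 × 0.4742 = 276.657764 → 276.7 kg (4 s.f., last digit at the 10^-1 place).
15.4 × 56.7 = 873.18 → 873 kg (3 s.f., last digit at the 10^0 place).
Sum: 1149.837764 kg; keep the coarser place, 10^0.
Result: 1.150 × 10^3 kg.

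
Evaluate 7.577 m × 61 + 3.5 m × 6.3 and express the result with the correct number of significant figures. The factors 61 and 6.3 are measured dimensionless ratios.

7.577 × 61 = 462.197 → 4.6 × 10^2 m (2 s.f., last digit at the 10^1 place).
3.5 × 6.3 = 22.05 → 22 m (2 s.f., last digit at the 10^0 place).
Sum: 484.247 m; keep the coarser place, 10^1.
Result: 4.8 × 10^2 m.

4.8 × 10^2 m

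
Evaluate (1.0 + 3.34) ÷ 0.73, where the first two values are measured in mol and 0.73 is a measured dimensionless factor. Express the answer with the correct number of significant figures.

1.0 mol + 3.34 mol = 4.34 mol; the sum is limited to 1 decimal place (2 s.f.).
Carrying full precision, 4.34 ÷ 0.73 = 5.94520547945… mol; 0.73 has 2 s.f., so the result keeps min(2, 2) = 2 s.f.
Rounded to 2 significant figures: 5.9 mol.

5.9 mol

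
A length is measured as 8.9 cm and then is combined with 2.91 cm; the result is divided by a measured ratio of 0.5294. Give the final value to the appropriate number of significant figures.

8.9 cm + 2.91 cm = 11.81 cm; the sum is limited to 1 decimal place (3 s.f.).
Carrying full precision, 11.81 ÷ 0.5294 = 22.3082735172… cm; 0.5294 has 4 s.f., so the result keeps min(3, 4) = 3 s.f.
Rounded to 3 significant figures: 22.3 cm.

22.3 cm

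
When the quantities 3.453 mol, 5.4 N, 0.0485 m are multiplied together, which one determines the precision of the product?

5.4 N

3.453 mol → 4 s.f.; 5.4 N → 2 s.f.; 0.0485 m → 3 s.f.
The fewest is 2 significant figures, from 5.4 N.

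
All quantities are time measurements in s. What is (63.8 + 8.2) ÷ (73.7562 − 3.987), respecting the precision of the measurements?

63.8 + 8.2 = 72.0, limited to 1 d.p. → 3 s.f.; 73.7562 − 3.987 = 69.7692, limited to 3 d.p. → 5 s.f.
Carrying full precision, 72.0 ÷ 69.7692 = 1.03197399426…; keep min(3, 5) = 3 s.f.
Rounded to 3 significant figures: 1.03.

1.03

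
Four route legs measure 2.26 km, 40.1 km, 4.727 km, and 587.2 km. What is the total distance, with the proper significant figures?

2.26 km + 40.1 km + 4.727 km + 587.2 km = 634.287 km.
Addition/subtraction keeps the fewest decimal places: 2.26 → 2 decimal places, 40.1 → 1 decimal place, 4.727 → 3 decimal places, 587.2 → 1 decimal place; limit is 1.
Rounded to 1 decimal place: 634.3 km.

634.3 km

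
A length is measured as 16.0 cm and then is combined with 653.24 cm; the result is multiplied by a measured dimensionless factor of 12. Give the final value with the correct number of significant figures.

16.0 cm + 653.24 cm = 669.24 cm; the sum is limited to 1 decimal place (4 s.f.).
Carrying full precision, 669.24 × 12 = 8030.88 cm; 12 has 2 s.f., so the result keeps min(4, 2) = 2 s.f.
Rounded to 2 significant figures: 8.0 × 10³ cm.

8.0 × 10³ cm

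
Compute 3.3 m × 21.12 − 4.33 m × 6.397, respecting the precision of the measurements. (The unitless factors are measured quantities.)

42 m

3.3 × 21.12 = 69.696 → 70. m (2 s.f., last digit at the 10^0 place).
4.33 × 6.397 = 27.69901 → 27.7 m (3 s.f., last digit at the 10^-1 place).
Difference: 41.99699 m; keep the coarser place, 10^0.
Result: 42 m.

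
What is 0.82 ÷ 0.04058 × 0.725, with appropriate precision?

15

0.82 ÷ 0.04058 × 0.725 = 14.650073928…
Multiplication/division keeps the fewest significant figures: 0.82 → 2 s.f., 0.04058 → 4 s.f., 0.725 → 3 s.f.; limit is 2.
Rounded to 2 significant figures: 15.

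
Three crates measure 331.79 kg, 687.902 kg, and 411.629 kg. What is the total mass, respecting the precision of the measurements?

1431.32 kg

331.79 kg + 687.902 kg + 411.629 kg = 1431.321 kg.
Addition/subtraction keeps the fewest decimal places: 331.79 → 2 decimal places, 687.902 → 3 decimal places, 411.629 → 3 decimal places; limit is 2.
Rounded to 2 decimal places: 1431.32 kg.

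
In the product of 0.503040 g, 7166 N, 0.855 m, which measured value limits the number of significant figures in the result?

0.503040 g → 6 s.f.; 7166 N → 4 s.f.; 0.855 m → 3 s.f.
The fewest is 3 significant figures, from 0.855 m.

0.855 m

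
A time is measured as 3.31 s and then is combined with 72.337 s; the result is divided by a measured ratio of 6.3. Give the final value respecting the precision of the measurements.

3.31 s + 72.337 s = 75.647 s; the sum is limited to 2 decimal places (4 s.f.).
Carrying full precision, 75.647 ÷ 6.3 = 12.0074603175… s; 6.3 has 2 s.f., so the result keeps min(4, 2) = 2 s.f.
Rounded to 2 significant figures: 12 s.

12 s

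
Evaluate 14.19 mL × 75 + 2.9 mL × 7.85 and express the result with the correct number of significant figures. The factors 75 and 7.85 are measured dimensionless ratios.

1.1 × 10³ mL

14.19 × 75 = 1064.25 → 1.1 × 10³ mL (2 s.f., last digit at the 10^2 place).
2.9 × 7.85 = 22.765 → 23 mL (2 s.f., last digit at the 10^0 place).
Sum: 1087.015 mL; keep the coarser place, 10^2.
Result: 1.1 × 10³ mL.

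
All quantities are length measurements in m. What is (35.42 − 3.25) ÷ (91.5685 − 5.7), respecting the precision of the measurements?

0.375

35.42 − 3.25 = 32.17, limited to 2 d.p. → 4 s.f.; 91.5685 − 5.7 = 85.8685, limited to 1 d.p. → 3 s.f.
Carrying full precision, 32.17 ÷ 85.8685 = 0.374642622149…; keep min(4, 3) = 3 s.f.
Rounded to 3 significant figures: 0.375.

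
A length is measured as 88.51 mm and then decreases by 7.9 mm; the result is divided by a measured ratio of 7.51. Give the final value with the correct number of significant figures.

10.7 mm

88.51 mm − 7.9 mm = 80.61 mm; the difference is limited to 1 decimal place (3 s.f.).
Carrying full precision, 80.61 ÷ 7.51 = 10.7336884154… mm; 7.51 has 3 s.f., so the result keeps min(3, 3) = 3 s.f.
Rounded to 3 significant figures: 10.7 mm.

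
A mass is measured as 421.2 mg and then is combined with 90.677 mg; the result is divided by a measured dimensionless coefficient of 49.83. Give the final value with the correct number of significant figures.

10.27 mg

421.2 mg + 90.677 mg = 511.877 mg; the sum is limited to 1 decimal place (4 s.f.).
Carrying full precision, 511.877 ÷ 49.83 = 10.2724663857… mg; 49.83 has 4 s.f., so the result keeps min(4, 4) = 4 s.f.
Rounded to 4 significant figures: 10.27 mg.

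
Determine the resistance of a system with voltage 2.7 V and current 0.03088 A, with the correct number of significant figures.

resistance = 2.7 V ÷ 0.03088 A = 87.4352331606… Ω.
2.7 has 2 significant figures; 0.03088 has 4.
Division/multiplication keeps the fewest: 2 significant figures.
Rounded: 87 Ω.

87 Ω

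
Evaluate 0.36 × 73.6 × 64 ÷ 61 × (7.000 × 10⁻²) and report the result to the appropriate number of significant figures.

0.36 × 73.6 × 64 ÷ 61 × (7.000 × 10⁻²) = 1.9459357377…
Multiplication/division keeps the fewest significant figures: 0.36 → 2 s.f., 73.6 → 3 s.f., 64 → 2 s.f., 61 → 2 s.f., 7.000 × 10⁻² → 4 s.f.; limit is 2.
Rounded to 2 significant figures: 1.9.

1.9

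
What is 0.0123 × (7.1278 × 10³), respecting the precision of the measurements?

87.7

0.0123 × (7.1278 × 10³) = 87.67194
Multiplication/division keeps the fewest significant figures: 0.0123 → 3 s.f., 7.1278 × 10³ → 5 s.f.; limit is 3.
Rounded to 3 significant figures: 87.7.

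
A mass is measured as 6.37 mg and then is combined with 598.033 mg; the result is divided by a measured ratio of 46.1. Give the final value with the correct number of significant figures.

13.1 mg

6.37 mg + 598.033 mg = 604.403 mg; the sum is limited to 2 decimal places (5 s.f.).
Carrying full precision, 604.403 ÷ 46.1 = 13.1106941432… mg; 46.1 has 3 s.f., so the result keeps min(5, 3) = 3 s.f.
Rounded to 3 significant figures: 13.1 mg.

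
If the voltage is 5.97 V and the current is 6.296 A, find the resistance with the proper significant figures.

9.48 × 10^-1 Ω

resistance = 5.97 V ÷ 6.296 A = 0.948221092757… Ω.
5.97 has 3 significant figures; 6.296 has 4.
Division/multiplication keeps the fewest: 3 significant figures.
Rounded: 9.48 × 10^-1 Ω.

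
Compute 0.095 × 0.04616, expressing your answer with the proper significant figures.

0.095 × 0.04616 = 0.0043852
Multiplication/division keeps the fewest significant figures: 0.095 → 2 s.f., 0.04616 → 4 s.f.; limit is 2.
Rounded to 2 significant figures: 0.0044.

0.0044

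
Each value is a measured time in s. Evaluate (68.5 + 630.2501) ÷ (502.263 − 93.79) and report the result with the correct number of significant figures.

1.711

68.5 + 630.2501 = 698.7501, limited to 1 d.p. → 4 s.f.; 502.263 − 93.79 = 408.473, limited to 2 d.p. → 5 s.f.
Carrying full precision, 698.7501 ÷ 408.473 = 1.71063962612…; keep min(4, 5) = 4 s.f.
Rounded to 4 significant figures: 1.711.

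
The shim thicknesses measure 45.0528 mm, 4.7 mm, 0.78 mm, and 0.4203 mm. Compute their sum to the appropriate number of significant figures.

45.0528 mm + 4.7 mm + 0.78 mm + 0.4203 mm = 50.9531 mm.
Addition/subtraction keeps the fewest decimal places: 45.0528 → 4 decimal places, 4.7 → 1 decimal place, 0.78 → 2 decimal places, 0.4203 → 4 decimal places; limit is 1.
Rounded to 1 decimal place: 51.0 mm.

51.0 mm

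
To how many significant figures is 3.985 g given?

3.985: every digit is nonzero and significant.

4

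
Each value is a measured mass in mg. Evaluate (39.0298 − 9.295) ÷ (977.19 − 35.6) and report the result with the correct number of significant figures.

39.0298 − 9.295 = 29.7348, limited to 3 d.p. → 5 s.f.; 977.19 − 35.6 = 941.59, limited to 1 d.p. → 4 s.f.
Carrying full precision, 29.7348 ÷ 941.59 = 0.0315793498232…; keep min(5, 4) = 4 s.f.
Rounded to 4 significant figures: 0.03158.

0.03158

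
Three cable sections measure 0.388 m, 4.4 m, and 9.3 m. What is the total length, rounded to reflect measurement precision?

0.388 m + 4.4 m + 9.3 m = 14.088 m.
Addition/subtraction keeps the fewest decimal places: 0.388 → 3 decimal places, 4.4 → 1 decimal place, 9.3 → 1 decimal place; limit is 1.
Rounded to 1 decimal place: 14.1 m.

14.1 m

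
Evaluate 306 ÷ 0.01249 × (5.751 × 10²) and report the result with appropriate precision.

306 ÷ 0.01249 × (5.751 × 10²) = 14089719.7758…
Multiplication/division keeps the fewest significant figures: 306 → 3 s.f., 0.01249 → 4 s.f., 5.751 × 10² → 4 s.f.; limit is 3.
Rounded to 3 significant figures: 1.41 × 10⁷.

1.41 × 10⁷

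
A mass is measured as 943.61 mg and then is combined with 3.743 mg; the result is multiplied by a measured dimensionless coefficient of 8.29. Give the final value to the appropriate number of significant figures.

7.85 × 10³ mg

943.61 mg + 3.743 mg = 947.353 mg; the sum is limited to 2 decimal places (5 s.f.).
Carrying full precision, 947.353 × 8.29 = 7853.55637 mg; 8.29 has 3 s.f., so the result keeps min(5, 3) = 3 s.f.
Rounded to 3 significant figures: 7.85 × 10³ mg.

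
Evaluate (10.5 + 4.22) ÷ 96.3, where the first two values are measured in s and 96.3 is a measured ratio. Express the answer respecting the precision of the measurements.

0.153 s

10.5 s + 4.22 s = 14.72 s; the sum is limited to 1 decimal place (3 s.f.).
Carrying full precision, 14.72 ÷ 96.3 = 0.152855659398… s; 96.3 has 3 s.f., so the result keeps min(3, 3) = 3 s.f.
Rounded to 3 significant figures: 0.153 s.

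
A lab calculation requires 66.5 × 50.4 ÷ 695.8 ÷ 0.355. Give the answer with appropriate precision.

66.5 × 50.4 ÷ 695.8 ÷ 0.355 = 13.5687363618…
Multiplication/division keeps the fewest significant figures: 66.5 → 3 s.f., 50.4 → 3 s.f., 695.8 → 4 s.f., 0.355 → 3 s.f.; limit is 3.
Rounded to 3 significant figures: 13.6.

13.6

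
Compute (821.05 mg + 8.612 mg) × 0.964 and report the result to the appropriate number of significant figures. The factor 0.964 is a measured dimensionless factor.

8.00 × 10² mg

821.05 mg + 8.612 mg = 829.662 mg; the sum is limited to 2 decimal places (5 s.f.).
Carrying full precision, 829.662 × 0.964 = 799.794168 mg; 0.964 has 3 s.f., so the result keeps min(5, 3) = 3 s.f.
Rounded to 3 significant figures: 8.00 × 10² mg.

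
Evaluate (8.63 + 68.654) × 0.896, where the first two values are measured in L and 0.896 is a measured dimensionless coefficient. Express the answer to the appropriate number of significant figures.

8.63 L + 68.654 L = 77.284 L; the sum is limited to 2 decimal places (4 s.f.).
Carrying full precision, 77.284 × 0.896 = 69.246464 L; 0.896 has 3 s.f., so the result keeps min(4, 3) = 3 s.f.
Rounded to 3 significant figures: 69.2 L.

69.2 L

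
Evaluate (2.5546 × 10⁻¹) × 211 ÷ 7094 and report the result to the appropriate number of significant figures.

(2.5546 × 10⁻¹) × 211 ÷ 7094 = 0.00759826050183…
Multiplication/division keeps the fewest significant figures: 2.5546 × 10⁻¹ → 5 s.f., 211 → 3 s.f., 7094 → 4 s.f.; limit is 3.
Rounded to 3 significant figures: 0.00760.

0.00760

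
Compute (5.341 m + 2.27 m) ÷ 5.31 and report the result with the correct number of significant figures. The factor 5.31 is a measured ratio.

1.43 m

5.341 m + 2.27 m = 7.611 m; the sum is limited to 2 decimal places (3 s.f.).
Carrying full precision, 7.611 ÷ 5.31 = 1.43333333333… m; 5.31 has 3 s.f., so the result keeps min(3, 3) = 3 s.f.
Rounded to 3 significant figures: 1.43 m.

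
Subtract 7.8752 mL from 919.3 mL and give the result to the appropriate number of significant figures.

919.3 mL − 7.8752 mL = 911.4248 mL.
Addition/subtraction keeps the fewest decimal places: 919.3 → 1 decimal place, 7.8752 → 4 decimal places; limit is 1.
Rounded to 1 decimal place: 911.4 mL.

911.4 mL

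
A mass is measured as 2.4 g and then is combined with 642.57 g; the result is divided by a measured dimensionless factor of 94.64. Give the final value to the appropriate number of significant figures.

6.815 g

2.4 g + 642.57 g = 644.97 g; the sum is limited to 1 decimal place (4 s.f.).
Carrying full precision, 644.97 ÷ 94.64 = 6.81498309383… g; 94.64 has 4 s.f., so the result keeps min(4, 4) = 4 s.f.
Rounded to 4 significant figures: 6.815 g.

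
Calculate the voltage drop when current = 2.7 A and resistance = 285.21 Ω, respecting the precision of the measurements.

voltage drop = 2.7 A × 285.21 Ω = 770.067 V.
2.7 has 2 significant figures; 285.21 has 5.
Division/multiplication keeps the fewest: 2 significant figures.
Rounded: 7.7 × 10² V.

7.7 × 10² V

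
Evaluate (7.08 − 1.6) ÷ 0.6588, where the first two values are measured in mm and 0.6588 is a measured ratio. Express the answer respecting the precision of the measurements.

8.3 mm

7.08 mm − 1.6 mm = 5.48 mm; the difference is limited to 1 decimal place (2 s.f.).
Carrying full precision, 5.48 ÷ 0.6588 = 8.31815421979… mm; 0.6588 has 4 s.f., so the result keeps min(2, 4) = 2 s.f.
Rounded to 2 significant figures: 8.3 mm.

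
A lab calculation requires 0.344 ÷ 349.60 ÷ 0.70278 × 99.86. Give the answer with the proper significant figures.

0.344 ÷ 349.60 ÷ 0.70278 × 99.86 = 0.139816744784…
Multiplication/division keeps the fewest significant figures: 0.344 → 3 s.f., 349.60 → 5 s.f., 0.70278 → 5 s.f., 99.86 → 4 s.f.; limit is 3.
Rounded to 3 significant figures: 0.140.

0.140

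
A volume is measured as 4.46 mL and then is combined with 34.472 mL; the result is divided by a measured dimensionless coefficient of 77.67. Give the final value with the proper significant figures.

4.46 mL + 34.472 mL = 38.932 mL; the sum is limited to 2 decimal places (4 s.f.).
Carrying full precision, 38.932 ÷ 77.67 = 0.501248873439… mL; 77.67 has 4 s.f., so the result keeps min(4, 4) = 4 s.f.
Rounded to 4 significant figures: 0.5012 mL.

0.5012 mL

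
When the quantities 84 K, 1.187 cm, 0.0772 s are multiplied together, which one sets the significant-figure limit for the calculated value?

84 K

84 K → 2 s.f.; 1.187 cm → 4 s.f.; 0.0772 s → 3 s.f.
The fewest is 2 significant figures, from 84 K.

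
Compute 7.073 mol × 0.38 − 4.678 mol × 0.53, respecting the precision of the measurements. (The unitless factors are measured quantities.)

0.2 mol

7.073 × 0.38 = 2.68774 → 2.7 mol (2 s.f., last digit at the 10^-1 place).
4.678 × 0.53 = 2.47934 → 2.5 mol (2 s.f., last digit at the 10^-1 place).
Difference: 0.2084 mol; keep the coarser place, 10^-1.
Result: 0.2 mol.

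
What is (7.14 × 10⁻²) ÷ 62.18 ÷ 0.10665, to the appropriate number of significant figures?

1.08 × 10⁻²

(7.14 × 10⁻²) ÷ 62.18 ÷ 0.10665 = 0.0107667997135…
Multiplication/division keeps the fewest significant figures: 7.14 × 10⁻² → 3 s.f., 62.18 → 4 s.f., 0.10665 → 5 s.f.; limit is 3.
Rounded to 3 significant figures: 1.08 × 10⁻².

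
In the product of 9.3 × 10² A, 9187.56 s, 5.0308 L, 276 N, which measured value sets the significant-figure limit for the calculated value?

9.3 × 10² A

9.3 × 10² A → 2 s.f.; 9187.56 s → 6 s.f.; 5.0308 L → 5 s.f.; 276 N → 3 s.f.
The fewest is 2 significant figures, from 9.3 × 10² A.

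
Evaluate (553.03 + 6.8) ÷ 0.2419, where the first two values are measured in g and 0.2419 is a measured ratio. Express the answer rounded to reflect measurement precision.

2314 g

553.03 g + 6.8 g = 559.83 g; the sum is limited to 1 decimal place (4 s.f.).
Carrying full precision, 559.83 ÷ 0.2419 = 2314.30343117… g; 0.2419 has 4 s.f., so the result keeps min(4, 4) = 4 s.f.
Rounded to 4 significant figures: 2314 g.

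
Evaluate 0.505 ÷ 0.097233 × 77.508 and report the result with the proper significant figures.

403

0.505 ÷ 0.097233 × 77.508 = 402.554071149…
Multiplication/division keeps the fewest significant figures: 0.505 → 3 s.f., 0.097233 → 5 s.f., 77.508 → 5 s.f.; limit is 3.
Rounded to 3 significant figures: 403.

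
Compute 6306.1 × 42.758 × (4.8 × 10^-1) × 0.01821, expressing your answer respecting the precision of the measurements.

2.4 × 10^3

6306.1 × 42.758 × (4.8 × 10^-1) × 0.01821 = 2356.83630499…
Multiplication/division keeps the fewest significant figures: 6306.1 → 5 s.f., 42.758 → 5 s.f., 4.8 × 10^-1 → 2 s.f., 0.01821 → 4 s.f.; limit is 2.
Rounded to 2 significant figures: 2.4 × 10^3.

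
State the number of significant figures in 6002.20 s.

6

6002.20: trailing zeros after a decimal point are significant; zeros between nonzero digits are significant.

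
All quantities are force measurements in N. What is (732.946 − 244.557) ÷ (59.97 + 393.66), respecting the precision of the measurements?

1.0766

732.946 − 244.557 = 488.389, limited to 3 d.p. → 6 s.f.; 59.97 + 393.66 = 453.63, limited to 2 d.p. → 5 s.f.
Carrying full precision, 488.389 ÷ 453.63 = 1.07662412098…; keep min(6, 5) = 5 s.f.
Rounded to 5 significant figures: 1.0766.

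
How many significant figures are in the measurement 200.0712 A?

7

200.0712: zeros between nonzero digits are significant.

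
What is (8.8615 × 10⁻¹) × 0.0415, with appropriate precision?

3.68 × 10⁻²

(8.8615 × 10⁻¹) × 0.0415 = 0.036775225
Multiplication/division keeps the fewest significant figures: 8.8615 × 10⁻¹ → 5 s.f., 0.0415 → 3 s.f.; limit is 3.
Rounded to 3 significant figures: 3.68 × 10⁻².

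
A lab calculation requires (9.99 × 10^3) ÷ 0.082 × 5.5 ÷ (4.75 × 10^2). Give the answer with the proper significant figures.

1.4 × 10^3

(9.99 × 10^3) ÷ 0.082 × 5.5 ÷ (4.75 × 10^2) = 1410.65468549…
Multiplication/division keeps the fewest significant figures: 9.99 × 10^3 → 3 s.f., 0.082 → 2 s.f., 5.5 → 2 s.f., 4.75 × 10^2 → 3 s.f.; limit is 2.
Rounded to 2 significant figures: 1.4 × 10^3.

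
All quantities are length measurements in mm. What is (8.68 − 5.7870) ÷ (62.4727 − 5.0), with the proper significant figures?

0.0503

8.68 − 5.7870 = 2.8930, limited to 2 d.p. → 3 s.f.; 62.4727 − 5.0 = 57.4727, limited to 1 d.p. → 3 s.f.
Carrying full precision, 2.8930 ÷ 57.4727 = 0.0503369425832…; keep min(3, 3) = 3 s.f.
Rounded to 3 significant figures: 0.0503.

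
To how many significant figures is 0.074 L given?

2

0.074: leading zeros are not significant.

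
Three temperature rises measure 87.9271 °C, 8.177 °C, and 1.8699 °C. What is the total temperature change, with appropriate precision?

87.9271 °C + 8.177 °C + 1.8699 °C = 97.9740 °C.
Addition/subtraction keeps the fewest decimal places: 87.9271 → 4 decimal places, 8.177 → 3 decimal places, 1.8699 → 4 decimal places; limit is 3.
Rounded to 3 decimal places: 97.974 °C.

97.974 °C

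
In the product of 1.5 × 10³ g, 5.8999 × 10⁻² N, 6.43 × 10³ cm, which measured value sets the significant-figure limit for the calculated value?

1.5 × 10³ g → 2 s.f.; 5.8999 × 10⁻² N → 5 s.f.; 6.43 × 10³ cm → 3 s.f.
The fewest is 2 significant figures, from 1.5 × 10³ g.

1.5 × 10³ g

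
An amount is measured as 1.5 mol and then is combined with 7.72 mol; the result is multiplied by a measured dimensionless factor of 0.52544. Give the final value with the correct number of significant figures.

1.5 mol + 7.72 mol = 9.22 mol; the sum is limited to 1 decimal place (2 s.f.).
Carrying full precision, 9.22 × 0.52544 = 4.8445568 mol; 0.52544 has 5 s.f., so the result keeps min(2, 5) = 2 s.f.
Rounded to 2 significant figures: 4.8 mol.

4.8 mol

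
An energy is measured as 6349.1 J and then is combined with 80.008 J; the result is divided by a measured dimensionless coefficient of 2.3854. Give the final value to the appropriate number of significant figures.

6349.1 J + 80.008 J = 6429.108 J; the sum is limited to 1 decimal place (5 s.f.).
Carrying full precision, 6429.108 ÷ 2.3854 = 2695.19074369… J; 2.3854 has 5 s.f., so the result keeps min(5, 5) = 5 s.f.
Rounded to 5 significant figures: 2695.2 J.

2695.2 J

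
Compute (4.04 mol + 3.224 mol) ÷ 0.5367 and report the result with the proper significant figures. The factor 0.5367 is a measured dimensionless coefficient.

13.5 mol

4.04 mol + 3.224 mol = 7.264 mol; the sum is limited to 2 decimal places (3 s.f.).
Carrying full precision, 7.264 ÷ 0.5367 = 13.5345630706… mol; 0.5367 has 4 s.f., so the result keeps min(3, 4) = 3 s.f.
Rounded to 3 significant figures: 13.5 mol.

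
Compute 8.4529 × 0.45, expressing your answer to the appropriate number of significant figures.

3.8

8.4529 × 0.45 = 3.803805
Multiplication/division keeps the fewest significant figures: 8.4529 → 5 s.f., 0.45 → 2 s.f.; limit is 2.
Rounded to 2 significant figures: 3.8.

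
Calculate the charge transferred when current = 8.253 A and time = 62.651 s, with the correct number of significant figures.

5.171 × 10^2 C

charge transferred = 8.253 A × 62.651 s = 517.058703 C.
8.253 has 4 significant figures; 62.651 has 5.
Division/multiplication keeps the fewest: 4 significant figures.
Rounded: 5.171 × 10^2 C.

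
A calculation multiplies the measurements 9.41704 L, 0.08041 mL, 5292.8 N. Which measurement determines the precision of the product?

9.41704 L → 6 s.f.; 0.08041 mL → 4 s.f.; 5292.8 N → 5 s.f.
The fewest is 4 significant figures, from 0.08041 mL.

0.08041 mL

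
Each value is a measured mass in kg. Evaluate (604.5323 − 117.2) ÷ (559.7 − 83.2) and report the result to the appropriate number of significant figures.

1.023

604.5323 − 117.2 = 487.3323, limited to 1 d.p. → 4 s.f.; 559.7 − 83.2 = 476.5, limited to 1 d.p. → 4 s.f.
Carrying full precision, 487.3323 ÷ 476.5 = 1.02273305352…; keep min(4, 4) = 4 s.f.
Rounded to 4 significant figures: 1.023.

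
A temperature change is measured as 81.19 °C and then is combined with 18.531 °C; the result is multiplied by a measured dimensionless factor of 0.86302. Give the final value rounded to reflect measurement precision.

81.19 °C + 18.531 °C = 99.721 °C; the sum is limited to 2 decimal places (4 s.f.).
Carrying full precision, 99.721 × 0.86302 = 86.06121742 °C; 0.86302 has 5 s.f., so the result keeps min(4, 5) = 4 s.f.
Rounded to 4 significant figures: 86.06 °C.

86.06 °C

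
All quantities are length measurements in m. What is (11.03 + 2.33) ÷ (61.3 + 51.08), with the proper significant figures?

11.03 + 2.33 = 13.36, limited to 2 d.p. → 4 s.f.; 61.3 + 51.08 = 112.38, limited to 1 d.p. → 4 s.f.
Carrying full precision, 13.36 ÷ 112.38 = 0.11888236341…; keep min(4, 4) = 4 s.f.
Rounded to 4 significant figures: 0.1189.

0.1189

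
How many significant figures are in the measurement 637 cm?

637: every digit is nonzero and significant.

3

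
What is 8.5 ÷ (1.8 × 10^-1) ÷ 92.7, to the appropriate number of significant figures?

0.51

8.5 ÷ (1.8 × 10^-1) ÷ 92.7 = 0.509409085461…
Multiplication/division keeps the fewest significant figures: 8.5 → 2 s.f., 1.8 × 10^-1 → 2 s.f., 92.7 → 3 s.f.; limit is 2.
Rounded to 2 significant figures: 0.51.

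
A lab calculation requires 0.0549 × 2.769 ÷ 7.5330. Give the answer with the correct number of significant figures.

0.0202

0.0549 × 2.769 ÷ 7.5330 = 0.0201802867384…
Multiplication/division keeps the fewest significant figures: 0.0549 → 3 s.f., 2.769 → 4 s.f., 7.5330 → 5 s.f.; limit is 3.
Rounded to 3 significant figures: 0.0202.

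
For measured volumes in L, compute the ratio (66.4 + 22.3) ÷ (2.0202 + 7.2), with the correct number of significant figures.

66.4 + 22.3 = 88.7, limited to 1 d.p. → 3 s.f.; 2.0202 + 7.2 = 9.2202, limited to 1 d.p. → 2 s.f.
Carrying full precision, 88.7 ÷ 9.2202 = 9.6201817748…; keep min(3, 2) = 2 s.f.
Rounded to 2 significant figures: 9.6.

9.6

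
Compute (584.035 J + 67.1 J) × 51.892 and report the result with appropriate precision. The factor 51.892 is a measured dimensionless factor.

584.035 J + 67.1 J = 651.135 J; the sum is limited to 1 decimal place (4 s.f.).
Carrying full precision, 651.135 × 51.892 = 33788.69742 J; 51.892 has 5 s.f., so the result keeps min(4, 5) = 4 s.f.
Rounded to 4 significant figures: 3.379 × 10^4 J.

3.379 × 10^4 J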